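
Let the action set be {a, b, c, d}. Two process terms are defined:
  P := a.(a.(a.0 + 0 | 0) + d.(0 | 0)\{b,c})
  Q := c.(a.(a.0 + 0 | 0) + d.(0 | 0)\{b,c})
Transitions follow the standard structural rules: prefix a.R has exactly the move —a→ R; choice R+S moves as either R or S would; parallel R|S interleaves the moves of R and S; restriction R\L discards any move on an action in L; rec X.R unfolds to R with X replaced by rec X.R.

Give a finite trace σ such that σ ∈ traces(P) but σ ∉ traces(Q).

a

P's transition system — 5 states:
  m0 = a.(a.(a.0 + 0 | 0) + d.(0 | 0)\{b,c}) :: —a→ m1
  m1 = a.(a.0 + 0 | 0) + d.(0 | 0)\{b,c} :: —a→ m2, —d→ m3
  m2 = a.0 + 0 | 0 :: —a→ m4
  m3 = (0 | 0)\{b,c} :: stopped
  m4 = 0 :: stopped
Q's transition system — 5 states:
  n0 = c.(a.(a.0 + 0 | 0) + d.(0 | 0)\{b,c}) :: —c→ n1
  n1 = a.(a.0 + 0 | 0) + d.(0 | 0)\{b,c} :: —a→ n2, —d→ n3
  n2 = a.0 + 0 | 0 :: —a→ n4
  n3 = (0 | 0)\{b,c} :: stopped
  n4 = 0 :: stopped
Run σ = ⟨a⟩ on P: start {m0}
  [1] a ⇒ {m1}
  — P admits the full trace.
Run σ = ⟨a⟩ on Q: start {n0}
  [1] a ⇒ no successor for Q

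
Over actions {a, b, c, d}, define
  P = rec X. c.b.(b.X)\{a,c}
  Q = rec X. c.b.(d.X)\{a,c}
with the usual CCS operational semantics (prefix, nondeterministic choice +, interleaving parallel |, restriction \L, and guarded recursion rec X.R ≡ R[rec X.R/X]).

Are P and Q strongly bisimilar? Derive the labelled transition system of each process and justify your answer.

Reachable graph of P (4 states):
  s0 = rec X. c.b.(b.X)\{a,c} ⊢ ··c··> s1
  s1 = b.(b.(rec X. c.b.(b.X)\{a,c}))\{a,c} ⊢ ··b··> s2
  s2 = (b.(rec X. c.b.(b.X)\{a,c}))\{a,c} ⊢ ··b··> s3
  s3 = (rec X. c.b.(b.X)\{a,c})\{a,c} ⊢ ∅
Reachable graph of Q (4 states):
  t0 = rec X. c.b.(d.X)\{a,c} ⊢ ··c··> t1
  t1 = b.(d.(rec X. c.b.(d.X)\{a,c}))\{a,c} ⊢ ··b··> t2
  t2 = (d.(rec X. c.b.(d.X)\{a,c}))\{a,c} ⊢ ··d··> t3
  t3 = (rec X. c.b.(d.X)\{a,c})\{a,c} ⊢ ∅
Bisimilarity quotient blocks:
  B0 = {s0}
  B1 = {s1}
  B2 = {s2}
  B3 = {s3, t3}
  B4 = {t0}
  B5 = {t1}
  B6 = {t2}
s0 ∈ B0, t0 ∈ B4 → different blocks

not bisimilar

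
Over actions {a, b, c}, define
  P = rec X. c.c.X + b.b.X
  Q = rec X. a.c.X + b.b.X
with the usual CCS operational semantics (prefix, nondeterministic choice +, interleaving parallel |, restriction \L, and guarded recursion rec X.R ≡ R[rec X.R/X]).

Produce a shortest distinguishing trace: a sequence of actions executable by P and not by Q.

c

LTS(P): 3 reachable states
  p0 = rec X. c.c.X + b.b.X has moves -b-> p1, -c-> p2
  p1 = b.(rec X. c.c.X + b.b.X) has moves -b-> p0
  p2 = c.(rec X. c.c.X + b.b.X) has moves -c-> p0
LTS(Q): 3 reachable states
  q0 = rec X. a.c.X + b.b.X has moves -a-> q1, -b-> q2
  q1 = c.(rec X. a.c.X + b.b.X) has moves -c-> q0
  q2 = b.(rec X. a.c.X + b.b.X) has moves -b-> q0
Executing c from P (initial set {p0}):
  step 1 (c): {p2}
  ✓ P
Executing c from Q (initial set {q0}):
  step 1 (c): ∅ (Q stuck)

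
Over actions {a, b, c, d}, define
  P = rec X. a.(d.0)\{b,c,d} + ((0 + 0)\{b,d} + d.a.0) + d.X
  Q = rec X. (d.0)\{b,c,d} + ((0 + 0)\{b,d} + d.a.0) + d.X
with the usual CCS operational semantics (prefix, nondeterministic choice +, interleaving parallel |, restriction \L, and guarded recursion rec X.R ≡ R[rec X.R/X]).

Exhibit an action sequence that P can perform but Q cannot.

LTS(P): 4 reachable states
  s0 = rec X. a.(d.0)\{b,c,d} + ((0 + 0)\{b,d} + d.a.0) + d.X → =a=> s1, =d=> s0, =d=> s2
  s1 = (d.0)\{b,c,d} → stopped
  s2 = a.0 → =a=> s3
  s3 = 0 → stopped
LTS(Q): 3 reachable states
  t0 = rec X. (d.0)\{b,c,d} + ((0 + 0)\{b,d} + d.a.0) + d.X → =d=> t0, =d=> t1
  t1 = a.0 → =a=> t2
  t2 = 0 → stopped
Run σ = ⟨a⟩ on P: start {s0}
  [1] a ⇒ {s1}
  — P admits the full trace.
Run σ = ⟨a⟩ on Q: start {t0}
  [1] a ⇒ no successor for Q

a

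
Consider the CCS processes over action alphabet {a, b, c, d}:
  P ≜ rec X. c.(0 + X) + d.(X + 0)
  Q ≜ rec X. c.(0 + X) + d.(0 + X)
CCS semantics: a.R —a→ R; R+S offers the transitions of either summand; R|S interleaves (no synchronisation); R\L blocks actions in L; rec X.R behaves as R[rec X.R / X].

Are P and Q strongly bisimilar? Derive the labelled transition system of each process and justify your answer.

P ~ Q

LTS(P): 3 reachable states
  s0 = rec X. c.(0 + X) + d.(X + 0) | —c→ s1, —d→ s2
  s1 = 0 + (rec X. c.(0 + X) + d.(X + 0)) | —c→ s1, —d→ s2
  s2 = (rec X. c.(0 + X) + d.(X + 0)) + 0 | —c→ s1, —d→ s2
LTS(Q): 2 reachable states
  t0 = rec X. c.(0 + X) + d.(0 + X) | —c→ t1, —d→ t1
  t1 = 0 + (rec X. c.(0 + X) + d.(0 + X)) | —c→ t1, —d→ t1
Bisimilarity quotient blocks:
  B0 = {s0, s1, s2, t0, t1}
s0 ∈ B0, t0 ∈ B0 → same block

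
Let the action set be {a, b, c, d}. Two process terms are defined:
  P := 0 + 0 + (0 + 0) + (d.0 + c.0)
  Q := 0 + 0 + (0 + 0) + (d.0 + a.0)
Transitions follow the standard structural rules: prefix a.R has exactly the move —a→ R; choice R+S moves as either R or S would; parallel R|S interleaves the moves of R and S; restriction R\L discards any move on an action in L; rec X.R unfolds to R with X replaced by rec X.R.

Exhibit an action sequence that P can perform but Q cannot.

LTS(P): 2 reachable states
  p0 = 0 + 0 + (0 + 0) + (d.0 + c.0) | --c--▸ p1, --d--▸ p1
  p1 = 0 | deadlocked
LTS(Q): 2 reachable states
  q0 = 0 + 0 + (0 + 0) + (d.0 + a.0) | --a--▸ q1, --d--▸ q1
  q1 = 0 | deadlocked
Executing c from P (initial set {p0}):
  step 1 (c): {p1}
  ✓ P
Executing c from Q (initial set {q0}):
  step 1 (c): no successor for Q

c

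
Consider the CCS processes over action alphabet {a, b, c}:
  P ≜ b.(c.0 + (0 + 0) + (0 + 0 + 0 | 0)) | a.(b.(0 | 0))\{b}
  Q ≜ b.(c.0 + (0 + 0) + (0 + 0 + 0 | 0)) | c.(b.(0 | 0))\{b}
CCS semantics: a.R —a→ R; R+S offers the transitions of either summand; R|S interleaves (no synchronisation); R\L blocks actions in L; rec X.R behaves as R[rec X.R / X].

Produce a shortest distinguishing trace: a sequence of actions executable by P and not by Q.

P's transition system — 6 states:
  m0 = b.(c.0 + (0 + 0) + (0 + 0 + 0 | 0)) | a.(b.(0 | 0))\{b} :: --a--▸ m1, --b--▸ m2
  m1 = b.(c.0 + (0 + 0) + (0 + 0 + 0 | 0)) | (b.(0 | 0))\{b} :: --b--▸ m3
  m2 = (c.0 + (0 + 0) + (0 + 0 + 0 | 0)) | a.(b.(0 | 0))\{b} :: --a--▸ m3, --c--▸ m4
  m3 = (c.0 + (0 + 0) + (0 + 0 + 0 | 0)) | (b.(0 | 0))\{b} :: --c--▸ m5
  m4 = 0 | a.(b.(0 | 0))\{b} :: --a--▸ m5
  m5 = 0 | (b.(0 | 0))\{b} :: stopped
Q's transition system — 6 states:
  n0 = b.(c.0 + (0 + 0) + (0 + 0 + 0 | 0)) | c.(b.(0 | 0))\{b} :: --b--▸ n1, --c--▸ n2
  n1 = (c.0 + (0 + 0) + (0 + 0 + 0 | 0)) | c.(b.(0 | 0))\{b} :: --c--▸ n3, --c--▸ n4
  n2 = b.(c.0 + (0 + 0) + (0 + 0 + 0 | 0)) | (b.(0 | 0))\{b} :: --b--▸ n3
  n3 = (c.0 + (0 + 0) + (0 + 0 + 0 | 0)) | (b.(0 | 0))\{b} :: --c--▸ n5
  n4 = 0 | c.(b.(0 | 0))\{b} :: --c--▸ n5
  n5 = 0 | (b.(0 | 0))\{b} :: stopped
Trace ⟨a⟩ through P, begin at {m0}:
  step 1 (a): {m1}
  P completes σ.
Trace ⟨a⟩ through Q, begin at {n0}:
  step 1 (a): ∅  — Q cannot continue

a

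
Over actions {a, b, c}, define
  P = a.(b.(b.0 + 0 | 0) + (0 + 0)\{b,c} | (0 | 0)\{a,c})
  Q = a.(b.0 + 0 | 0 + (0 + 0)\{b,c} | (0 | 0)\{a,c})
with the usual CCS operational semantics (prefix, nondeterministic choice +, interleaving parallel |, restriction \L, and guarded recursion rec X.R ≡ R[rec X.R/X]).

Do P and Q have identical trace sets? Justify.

traces(P) ≠ traces(Q) — witness ⟨abb⟩

LTS(P): 4 reachable states
  s0 = a.(b.(b.0 + 0 | 0) + (0 + 0)\{b,c} | (0 | 0)\{a,c}) → —a→ s1
  s1 = b.(b.0 + 0 | 0) + (0 + 0)\{b,c} | (0 | 0)\{a,c} → —b→ s2
  s2 = b.0 + 0 | 0 → —b→ s3
  s3 = 0 → (no moves)
LTS(Q): 3 reachable states
  t0 = a.(b.0 + 0 | 0 + (0 + 0)\{b,c} | (0 | 0)\{a,c}) → —a→ t1
  t1 = b.0 + 0 | 0 + (0 + 0)\{b,c} | (0 | 0)\{a,c} → —b→ t2
  t2 = 0 → (no moves)
Executing abb from P (initial set {s0}):
  [1] a ⇒ {s1}
  [2] b ⇒ {s2}
  [3] b ⇒ {s3}
  — P admits the full trace.
Executing abb from Q (initial set {t0}):
  [1] a ⇒ {t1}
  [2] b ⇒ {t2}
  [3] b ⇒ ∅  — Q cannot continue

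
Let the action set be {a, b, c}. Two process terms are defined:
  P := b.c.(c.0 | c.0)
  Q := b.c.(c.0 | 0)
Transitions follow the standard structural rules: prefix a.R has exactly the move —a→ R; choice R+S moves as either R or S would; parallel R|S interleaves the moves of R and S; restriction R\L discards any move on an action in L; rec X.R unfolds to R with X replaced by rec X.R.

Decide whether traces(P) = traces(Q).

trace-distinct — witness ⟨bccc⟩

LTS(P): 6 reachable states
  s0 = b.c.(c.0 | c.0) has moves --b--▸ s1
  s1 = c.(c.0 | c.0) has moves --c--▸ s2
  s2 = c.0 | c.0 has moves --c--▸ s3, --c--▸ s4
  s3 = 0 | c.0 has moves --c--▸ s5
  s4 = c.0 | 0 has moves --c--▸ s5
  s5 = 0 | 0 has moves ·
LTS(Q): 4 reachable states
  t0 = b.c.(c.0 | 0) has moves --b--▸ t1
  t1 = c.(c.0 | 0) has moves --c--▸ t2
  t2 = c.0 | 0 has moves --c--▸ t3
  t3 = 0 | 0 has moves ·
Run σ = ⟨bccc⟩ on P: start {s0}
  step 1 (b): {s1}
  step 2 (c): {s2}
  step 3 (c): {s3, s4}
  step 4 (c): {s5}
  — P admits the full trace.
Run σ = ⟨bccc⟩ on Q: start {t0}
  step 1 (b): {t1}
  step 2 (c): {t2}
  step 3 (c): {t3}
  step 4 (c): ∅  — Q cannot continue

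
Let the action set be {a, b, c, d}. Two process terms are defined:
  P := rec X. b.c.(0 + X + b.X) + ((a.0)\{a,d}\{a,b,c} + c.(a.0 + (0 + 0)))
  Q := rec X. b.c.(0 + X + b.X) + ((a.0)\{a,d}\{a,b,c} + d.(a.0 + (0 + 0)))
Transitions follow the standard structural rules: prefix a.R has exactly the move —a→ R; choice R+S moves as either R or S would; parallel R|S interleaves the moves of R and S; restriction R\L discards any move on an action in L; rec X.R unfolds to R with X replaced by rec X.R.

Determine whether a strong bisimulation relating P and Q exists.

P's transition system — 5 states:
  s0 = rec X. b.c.(0 + X + b.X) + ((a.0)\{a,d}\{a,b,c} + c.(a.0 + (0 + 0))) → --b--▸ s1, --c--▸ s2
  s1 = c.(0 + (rec X. b.c.(0 + X + b.X) + ((a.0)\{a,d}\{a,b,c} + c.(a.0 + (0 + 0)))) + b.(rec X. b.c.(0 + X + b.X) + ((a.0)\{a,d}\{a,b,c} + c.(a.0 + (0 + 0))))) → --c--▸ s3
  s2 = a.0 + (0 + 0) → --a--▸ s4
  s3 = 0 + (rec X. b.c.(0 + X + b.X) + ((a.0)\{a,d}\{a,b,c} + c.(a.0 + (0 + 0)))) + b.(rec X. b.c.(0 + X + b.X) + ((a.0)\{a,d}\{a,b,c} + c.(a.0 + (0 + 0)))) → --b--▸ s0, --b--▸ s1, --c--▸ s2
  s4 = 0 → stopped
Q's transition system — 5 states:
  t0 = rec X. b.c.(0 + X + b.X) + ((a.0)\{a,d}\{a,b,c} + d.(a.0 + (0 + 0))) → --b--▸ t1, --d--▸ t2
  t1 = c.(0 + (rec X. b.c.(0 + X + b.X) + ((a.0)\{a,d}\{a,b,c} + d.(a.0 + (0 + 0)))) + b.(rec X. b.c.(0 + X + b.X) + ((a.0)\{a,d}\{a,b,c} + d.(a.0 + (0 + 0))))) → --c--▸ t3
  t2 = a.0 + (0 + 0) → --a--▸ t4
  t3 = 0 + (rec X. b.c.(0 + X + b.X) + ((a.0)\{a,d}\{a,b,c} + d.(a.0 + (0 + 0)))) + b.(rec X. b.c.(0 + X + b.X) + ((a.0)\{a,d}\{a,b,c} + d.(a.0 + (0 + 0)))) → --b--▸ t0, --b--▸ t1, --d--▸ t2
  t4 = 0 → stopped
Bisimilarity quotient blocks:
  B0 = {s0}
  B1 = {s2, t2}
  B2 = {s4, t4}
  B3 = {s1}
  B4 = {s3}
  B5 = {t0}
  B6 = {t1}
  B7 = {t3}
s0 ∈ B0, t0 ∈ B5 → different blocks

P ≁ Q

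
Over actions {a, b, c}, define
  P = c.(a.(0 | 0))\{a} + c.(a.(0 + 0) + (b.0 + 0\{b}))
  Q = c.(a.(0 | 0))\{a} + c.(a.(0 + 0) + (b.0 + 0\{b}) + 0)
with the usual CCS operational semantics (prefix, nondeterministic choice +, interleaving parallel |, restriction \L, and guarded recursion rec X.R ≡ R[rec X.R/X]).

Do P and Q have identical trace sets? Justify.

YES

Reachable graph of P (5 states):
  u0 = c.(a.(0 | 0))\{a} + c.(a.(0 + 0) + (b.0 + 0\{b})) :: --c--▸ u1, --c--▸ u2
  u1 = (a.(0 | 0))\{a} :: ·
  u2 = a.(0 + 0) + (b.0 + 0\{b}) :: --a--▸ u3, --b--▸ u4
  u3 = 0 + 0 :: ·
  u4 = 0 :: ·
Reachable graph of Q (5 states):
  v0 = c.(a.(0 | 0))\{a} + c.(a.(0 + 0) + (b.0 + 0\{b}) + 0) :: --c--▸ v1, --c--▸ v2
  v1 = (a.(0 | 0))\{a} :: ·
  v2 = a.(0 + 0) + (b.0 + 0\{b}) + 0 :: --a--▸ v3, --b--▸ v4
  v3 = 0 + 0 :: ·
  v4 = 0 :: ·
Partition-refinement fixed point:
  B0 = {u0, v0}
  B1 = {u1, u3, u4, v1, v3, v4}
  B2 = {u2, v2}
u0 ∈ B0, v0 ∈ B0 → same block
Bisimilar ⇒ trace-equivalent.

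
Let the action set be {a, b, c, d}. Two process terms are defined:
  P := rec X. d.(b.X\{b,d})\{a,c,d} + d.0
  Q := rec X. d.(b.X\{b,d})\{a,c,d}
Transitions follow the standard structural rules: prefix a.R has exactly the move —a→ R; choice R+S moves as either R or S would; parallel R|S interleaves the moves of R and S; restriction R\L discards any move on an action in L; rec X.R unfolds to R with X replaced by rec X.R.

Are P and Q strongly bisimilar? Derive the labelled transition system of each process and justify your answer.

P ≁ Q

Reachable graph of P (4 states):
  s0 = rec X. d.(b.X\{b,d})\{a,c,d} + d.0 | --d--▸ s1, --d--▸ s2
  s1 = (b.(rec X. d.(b.X\{b,d})\{a,c,d} + d.0)\{b,d})\{a,c,d} | --b--▸ s3
  s2 = 0 | ∅
  s3 = (rec X. d.(b.X\{b,d})\{a,c,d} + d.0)\{b,d}\{a,c,d} | ∅
Reachable graph of Q (3 states):
  t0 = rec X. d.(b.X\{b,d})\{a,c,d} | --d--▸ t1
  t1 = (b.(rec X. d.(b.X\{b,d})\{a,c,d})\{b,d})\{a,c,d} | --b--▸ t2
  t2 = (rec X. d.(b.X\{b,d})\{a,c,d})\{b,d}\{a,c,d} | ∅
Coarsest stable partition (strong bisimilarity classes):
  B0 = {s0}
  B1 = {s2, s3, t2}
  B2 = {s1, t1}
  B3 = {t0}
s0 ∈ B0, t0 ∈ B3 → different blocks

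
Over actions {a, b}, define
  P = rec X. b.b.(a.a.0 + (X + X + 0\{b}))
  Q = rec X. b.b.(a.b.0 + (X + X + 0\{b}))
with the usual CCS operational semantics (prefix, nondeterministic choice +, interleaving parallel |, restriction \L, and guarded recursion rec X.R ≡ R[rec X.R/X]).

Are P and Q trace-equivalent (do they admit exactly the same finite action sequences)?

trace-distinct — witness ⟨bbaa⟩

P's transition system — 5 states:
  p0 = rec X. b.b.(a.a.0 + (X + X + 0\{b})) → --b--▸ p1
  p1 = b.(a.a.0 + ((rec X. b.b.(a.a.0 + (X + X + 0\{b}))) + (rec X. b.b.(a.a.0 + (X + X + 0\{b}))) + 0\{b})) → --b--▸ p2
  p2 = a.a.0 + ((rec X. b.b.(a.a.0 + (X + X + 0\{b}))) + (rec X. b.b.(a.a.0 + (X + X + 0\{b}))) + 0\{b}) → --a--▸ p3, --b--▸ p1
  p3 = a.0 → --a--▸ p4
  p4 = 0 → deadlocked
Q's transition system — 5 states:
  q0 = rec X. b.b.(a.b.0 + (X + X + 0\{b})) → --b--▸ q1
  q1 = b.(a.b.0 + ((rec X. b.b.(a.b.0 + (X + X + 0\{b}))) + (rec X. b.b.(a.b.0 + (X + X + 0\{b}))) + 0\{b})) → --b--▸ q2
  q2 = a.b.0 + ((rec X. b.b.(a.b.0 + (X + X + 0\{b}))) + (rec X. b.b.(a.b.0 + (X + X + 0\{b}))) + 0\{b}) → --a--▸ q3, --b--▸ q1
  q3 = b.0 → --b--▸ q4
  q4 = 0 → deadlocked
Trace ⟨bbaa⟩ through P, begin at {p0}:
  step 1 (b): {p1}
  step 2 (b): {p2}
  step 3 (a): {p3}
  step 4 (a): {p4}
  ✓ P
Trace ⟨bbaa⟩ through Q, begin at {q0}:
  step 1 (b): {q1}
  step 2 (b): {q2}
  step 3 (a): {q3}
  step 4 (a): ∅  — Q cannot continue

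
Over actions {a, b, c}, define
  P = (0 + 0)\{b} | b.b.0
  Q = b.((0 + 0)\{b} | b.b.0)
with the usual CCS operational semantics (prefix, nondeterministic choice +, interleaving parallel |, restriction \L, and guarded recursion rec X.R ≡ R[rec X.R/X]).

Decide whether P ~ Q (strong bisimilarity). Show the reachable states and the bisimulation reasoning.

P's transition system — 3 states:
  s0 = (0 + 0)\{b} | b.b.0 → ··b··> s1
  s1 = (0 + 0)\{b} | b.0 → ··b··> s2
  s2 = (0 + 0)\{b} | 0 → ·
Q's transition system — 4 states:
  t0 = b.((0 + 0)\{b} | b.b.0) → ··b··> t1
  t1 = (0 + 0)\{b} | b.b.0 → ··b··> t2
  t2 = (0 + 0)\{b} | b.0 → ··b··> t3
  t3 = (0 + 0)\{b} | 0 → ·
Bisimilarity quotient blocks:
  B0 = {s0, t1}
  B1 = {s1, t2}
  B2 = {s2, t3}
  B3 = {t0}
s0 ∈ B0, t0 ∈ B3 → different blocks

NO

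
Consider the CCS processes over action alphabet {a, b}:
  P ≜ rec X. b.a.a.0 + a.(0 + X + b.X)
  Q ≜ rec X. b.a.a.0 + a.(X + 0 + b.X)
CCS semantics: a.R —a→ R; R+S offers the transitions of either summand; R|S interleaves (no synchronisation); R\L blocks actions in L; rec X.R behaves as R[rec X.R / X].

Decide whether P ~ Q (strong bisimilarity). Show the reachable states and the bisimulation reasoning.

LTS(P): 5 reachable states
  u0 = rec X. b.a.a.0 + a.(0 + X + b.X) :: —a→ u1, —b→ u2
  u1 = 0 + (rec X. b.a.a.0 + a.(0 + X + b.X)) + b.(rec X. b.a.a.0 + a.(0 + X + b.X)) :: —a→ u1, —b→ u0, —b→ u2
  u2 = a.a.0 :: —a→ u3
  u3 = a.0 :: —a→ u4
  u4 = 0 :: (no moves)
LTS(Q): 5 reachable states
  v0 = rec X. b.a.a.0 + a.(X + 0 + b.X) :: —a→ v1, —b→ v2
  v1 = (rec X. b.a.a.0 + a.(X + 0 + b.X)) + 0 + b.(rec X. b.a.a.0 + a.(X + 0 + b.X)) :: —a→ v1, —b→ v0, —b→ v2
  v2 = a.a.0 :: —a→ v3
  v3 = a.0 :: —a→ v4
  v4 = 0 :: (no moves)
Bisimilarity quotient blocks:
  B0 = {u0, v0}
  B1 = {u1, v1}
  B2 = {u2, v2}
  B3 = {u3, v3}
  B4 = {u4, v4}
u0 ∈ B0, v0 ∈ B0 → same block

bisimilar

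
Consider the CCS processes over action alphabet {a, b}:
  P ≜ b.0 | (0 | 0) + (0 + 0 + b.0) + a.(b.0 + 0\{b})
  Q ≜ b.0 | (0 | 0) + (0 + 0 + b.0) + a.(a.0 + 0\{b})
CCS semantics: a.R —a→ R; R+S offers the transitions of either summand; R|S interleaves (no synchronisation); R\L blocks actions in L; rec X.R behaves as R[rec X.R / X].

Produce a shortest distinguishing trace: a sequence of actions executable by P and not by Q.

LTS(P): 4 reachable states
  p0 = b.0 | (0 | 0) + (0 + 0 + b.0) + a.(b.0 + 0\{b}) → --a--▸ p1, --b--▸ p2, --b--▸ p3
  p1 = b.0 + 0\{b} → --b--▸ p2
  p2 = 0 → ∅
  p3 = 0 | (0 | 0) → ∅
LTS(Q): 4 reachable states
  q0 = b.0 | (0 | 0) + (0 + 0 + b.0) + a.(a.0 + 0\{b}) → --a--▸ q1, --b--▸ q2, --b--▸ q3
  q1 = a.0 + 0\{b} → --a--▸ q2
  q2 = 0 → ∅
  q3 = 0 | (0 | 0) → ∅
Trace ⟨ab⟩ through P, begin at {p0}:
  after a @ step 1: {p1}
  after b @ step 2: {p2}
  — P admits the full trace.
Trace ⟨ab⟩ through Q, begin at {q0}:
  after a @ step 1: {q1}
  after b @ step 2: ∅  — Q cannot continue

ab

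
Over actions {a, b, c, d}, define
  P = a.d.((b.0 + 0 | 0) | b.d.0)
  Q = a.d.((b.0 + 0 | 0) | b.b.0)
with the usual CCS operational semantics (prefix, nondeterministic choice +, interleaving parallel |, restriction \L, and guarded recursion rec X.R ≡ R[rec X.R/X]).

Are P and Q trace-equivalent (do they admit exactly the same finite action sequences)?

LTS(P): 8 reachable states
  p0 = a.d.((b.0 + 0 | 0) | b.d.0) ⊢ -a-> p1
  p1 = d.((b.0 + 0 | 0) | b.d.0) ⊢ -d-> p2
  p2 = (b.0 + 0 | 0) | b.d.0 ⊢ -b-> p3, -b-> p4
  p3 = (b.0 + 0 | 0) | d.0 ⊢ -b-> p5, -d-> p6
  p4 = 0 | b.d.0 ⊢ -b-> p5
  p5 = 0 | d.0 ⊢ -d-> p7
  p6 = (b.0 + 0 | 0) | 0 ⊢ -b-> p7
  p7 = 0 | 0 ⊢ deadlocked
LTS(Q): 8 reachable states
  q0 = a.d.((b.0 + 0 | 0) | b.b.0) ⊢ -a-> q1
  q1 = d.((b.0 + 0 | 0) | b.b.0) ⊢ -d-> q2
  q2 = (b.0 + 0 | 0) | b.b.0 ⊢ -b-> q3, -b-> q4
  q3 = (b.0 + 0 | 0) | b.0 ⊢ -b-> q5, -b-> q6
  q4 = 0 | b.b.0 ⊢ -b-> q6
  q5 = (b.0 + 0 | 0) | 0 ⊢ -b-> q7
  q6 = 0 | b.0 ⊢ -b-> q7
  q7 = 0 | 0 ⊢ deadlocked
Run σ = ⟨adbd⟩ on P: start {p0}
  step 1 (a): {p1}
  step 2 (d): {p2}
  step 3 (b): {p3, p4}
  step 4 (d): {p6}
  ✓ P
Run σ = ⟨adbd⟩ on Q: start {q0}
  step 1 (a): {q1}
  step 2 (d): {q2}
  step 3 (b): {q3, q4}
  step 4 (d): ∅ (Q stuck)

NO — witness ⟨adbd⟩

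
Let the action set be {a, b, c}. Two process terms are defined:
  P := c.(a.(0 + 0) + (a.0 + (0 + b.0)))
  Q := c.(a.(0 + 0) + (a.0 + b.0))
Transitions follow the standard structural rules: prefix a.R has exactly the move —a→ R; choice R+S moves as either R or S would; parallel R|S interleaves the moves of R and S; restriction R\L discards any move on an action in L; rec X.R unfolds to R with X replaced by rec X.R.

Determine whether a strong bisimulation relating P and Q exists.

P's transition system — 4 states:
  s0 = c.(a.(0 + 0) + (a.0 + (0 + b.0))) ⊢ -c-> s1
  s1 = a.(0 + 0) + (a.0 + (0 + b.0)) ⊢ -a-> s2, -a-> s3, -b-> s2
  s2 = 0 ⊢ deadlocked
  s3 = 0 + 0 ⊢ deadlocked
Q's transition system — 4 states:
  t0 = c.(a.(0 + 0) + (a.0 + b.0)) ⊢ -c-> t1
  t1 = a.(0 + 0) + (a.0 + b.0) ⊢ -a-> t2, -a-> t3, -b-> t2
  t2 = 0 ⊢ deadlocked
  t3 = 0 + 0 ⊢ deadlocked
Bisimilarity quotient blocks:
  B0 = {s0, t0}
  B1 = {s1, t1}
  B2 = {s2, s3, t2, t3}
s0 ∈ B0, t0 ∈ B0 → same block

P ~ Q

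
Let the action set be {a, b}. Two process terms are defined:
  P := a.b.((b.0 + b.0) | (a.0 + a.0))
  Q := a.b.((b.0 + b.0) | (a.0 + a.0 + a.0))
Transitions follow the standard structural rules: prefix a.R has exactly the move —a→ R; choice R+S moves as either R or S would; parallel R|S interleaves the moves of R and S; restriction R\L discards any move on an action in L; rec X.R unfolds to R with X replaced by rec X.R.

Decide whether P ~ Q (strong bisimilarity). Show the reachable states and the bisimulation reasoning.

LTS(P): 6 reachable states
  u0 = a.b.((b.0 + b.0) | (a.0 + a.0)) :: --a--▸ u1
  u1 = b.((b.0 + b.0) | (a.0 + a.0)) :: --b--▸ u2
  u2 = (b.0 + b.0) | (a.0 + a.0) :: --a--▸ u3, --b--▸ u4
  u3 = (b.0 + b.0) | 0 :: --b--▸ u5
  u4 = 0 | (a.0 + a.0) :: --a--▸ u5
  u5 = 0 | 0 :: ·
LTS(Q): 6 reachable states
  v0 = a.b.((b.0 + b.0) | (a.0 + a.0 + a.0)) :: --a--▸ v1
  v1 = b.((b.0 + b.0) | (a.0 + a.0 + a.0)) :: --b--▸ v2
  v2 = (b.0 + b.0) | (a.0 + a.0 + a.0) :: --a--▸ v3, --b--▸ v4
  v3 = (b.0 + b.0) | 0 :: --b--▸ v5
  v4 = 0 | (a.0 + a.0 + a.0) :: --a--▸ v5
  v5 = 0 | 0 :: ·
Partition-refinement fixed point:
  B0 = {u0, v0}
  B1 = {u1, v1}
  B2 = {u2, v2}
  B3 = {u4, v4}
  B4 = {u5, v5}
  B5 = {u3, v3}
u0 ∈ B0, v0 ∈ B0 → same block

YES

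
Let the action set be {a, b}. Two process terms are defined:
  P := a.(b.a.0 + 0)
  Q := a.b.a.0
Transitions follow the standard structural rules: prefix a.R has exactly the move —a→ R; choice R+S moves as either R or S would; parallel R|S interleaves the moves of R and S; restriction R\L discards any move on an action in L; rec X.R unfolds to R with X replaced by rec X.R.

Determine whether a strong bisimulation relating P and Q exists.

bisimilar

LTS(P): 4 reachable states
  s0 = a.(b.a.0 + 0) :: --a--▸ s1
  s1 = b.a.0 + 0 :: --b--▸ s2
  s2 = a.0 :: --a--▸ s3
  s3 = 0 :: stopped
LTS(Q): 4 reachable states
  t0 = a.b.a.0 :: --a--▸ t1
  t1 = b.a.0 :: --b--▸ t2
  t2 = a.0 :: --a--▸ t3
  t3 = 0 :: stopped
Bisimilarity quotient blocks:
  B0 = {s0, t0}
  B1 = {s1, t1}
  B2 = {s2, t2}
  B3 = {s3, t3}
s0 ∈ B0, t0 ∈ B0 → same block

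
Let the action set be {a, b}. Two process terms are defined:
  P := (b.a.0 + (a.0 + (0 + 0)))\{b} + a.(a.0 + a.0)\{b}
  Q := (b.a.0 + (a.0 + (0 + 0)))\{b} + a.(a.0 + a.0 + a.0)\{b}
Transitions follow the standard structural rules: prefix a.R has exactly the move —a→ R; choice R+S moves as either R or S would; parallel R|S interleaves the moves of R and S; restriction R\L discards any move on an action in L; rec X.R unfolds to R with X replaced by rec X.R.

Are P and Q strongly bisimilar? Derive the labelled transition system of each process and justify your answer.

bisimilar

LTS(P): 3 reachable states
  m0 = (b.a.0 + (a.0 + (0 + 0)))\{b} + a.(a.0 + a.0)\{b} | =a=> m1, =a=> m2
  m1 = (a.0 + a.0)\{b} | =a=> m2
  m2 = 0\{b} | stopped
LTS(Q): 3 reachable states
  n0 = (b.a.0 + (a.0 + (0 + 0)))\{b} + a.(a.0 + a.0 + a.0)\{b} | =a=> n1, =a=> n2
  n1 = (a.0 + a.0 + a.0)\{b} | =a=> n2
  n2 = 0\{b} | stopped
Partition-refinement fixed point:
  B0 = {m0, n0}
  B1 = {m1, n1}
  B2 = {m2, n2}
m0 ∈ B0, n0 ∈ B0 → same block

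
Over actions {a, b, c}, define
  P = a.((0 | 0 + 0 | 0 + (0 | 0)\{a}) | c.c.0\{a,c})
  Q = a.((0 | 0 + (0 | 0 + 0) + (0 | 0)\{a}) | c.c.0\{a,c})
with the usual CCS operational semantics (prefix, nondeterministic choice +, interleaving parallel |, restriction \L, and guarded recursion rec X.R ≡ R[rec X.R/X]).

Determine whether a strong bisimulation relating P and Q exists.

bisimilar

Reachable graph of P (4 states):
  s0 = a.((0 | 0 + 0 | 0 + (0 | 0)\{a}) | c.c.0\{a,c}) :: --a--▸ s1
  s1 = (0 | 0 + 0 | 0 + (0 | 0)\{a}) | c.c.0\{a,c} :: --c--▸ s2
  s2 = (0 | 0 + 0 | 0 + (0 | 0)\{a}) | c.0\{a,c} :: --c--▸ s3
  s3 = (0 | 0 + 0 | 0 + (0 | 0)\{a}) | 0\{a,c} :: ∅
Reachable graph of Q (4 states):
  t0 = a.((0 | 0 + (0 | 0 + 0) + (0 | 0)\{a}) | c.c.0\{a,c}) :: --a--▸ t1
  t1 = (0 | 0 + (0 | 0 + 0) + (0 | 0)\{a}) | c.c.0\{a,c} :: --c--▸ t2
  t2 = (0 | 0 + (0 | 0 + 0) + (0 | 0)\{a}) | c.0\{a,c} :: --c--▸ t3
  t3 = (0 | 0 + (0 | 0 + 0) + (0 | 0)\{a}) | 0\{a,c} :: ∅
Coarsest stable partition (strong bisimilarity classes):
  B0 = {s0, t0}
  B1 = {s1, t1}
  B2 = {s2, t2}
  B3 = {s3, t3}
s0 ∈ B0, t0 ∈ B0 → same block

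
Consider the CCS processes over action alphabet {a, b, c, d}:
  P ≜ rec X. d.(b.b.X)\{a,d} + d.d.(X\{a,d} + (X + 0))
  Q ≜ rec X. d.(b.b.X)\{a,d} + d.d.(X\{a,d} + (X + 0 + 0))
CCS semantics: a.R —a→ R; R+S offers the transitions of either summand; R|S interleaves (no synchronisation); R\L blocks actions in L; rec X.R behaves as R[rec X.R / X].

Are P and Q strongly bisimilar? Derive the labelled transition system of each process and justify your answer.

P's transition system — 6 states:
  p0 = rec X. d.(b.b.X)\{a,d} + d.d.(X\{a,d} + (X + 0)) :: —d→ p1, —d→ p2
  p1 = (b.b.(rec X. d.(b.b.X)\{a,d} + d.d.(X\{a,d} + (X + 0))))\{a,d} :: —b→ p3
  p2 = d.((rec X. d.(b.b.X)\{a,d} + d.d.(X\{a,d} + (X + 0)))\{a,d} + ((rec X. d.(b.b.X)\{a,d} + d.d.(X\{a,d} + (X + 0))) + 0)) :: —d→ p4
  p3 = (b.(rec X. d.(b.b.X)\{a,d} + d.d.(X\{a,d} + (X + 0))))\{a,d} :: —b→ p5
  p4 = (rec X. d.(b.b.X)\{a,d} + d.d.(X\{a,d} + (X + 0)))\{a,d} + ((rec X. d.(b.b.X)\{a,d} + d.d.(X\{a,d} + (X + 0))) + 0) :: —d→ p1, —d→ p2
  p5 = (rec X. d.(b.b.X)\{a,d} + d.d.(X\{a,d} + (X + 0)))\{a,d} :: (no moves)
Q's transition system — 6 states:
  q0 = rec X. d.(b.b.X)\{a,d} + d.d.(X\{a,d} + (X + 0 + 0)) :: —d→ q1, —d→ q2
  q1 = (b.b.(rec X. d.(b.b.X)\{a,d} + d.d.(X\{a,d} + (X + 0 + 0))))\{a,d} :: —b→ q3
  q2 = d.((rec X. d.(b.b.X)\{a,d} + d.d.(X\{a,d} + (X + 0 + 0)))\{a,d} + ((rec X. d.(b.b.X)\{a,d} + d.d.(X\{a,d} + (X + 0 + 0))) + 0 + 0)) :: —d→ q4
  q3 = (b.(rec X. d.(b.b.X)\{a,d} + d.d.(X\{a,d} + (X + 0 + 0))))\{a,d} :: —b→ q5
  q4 = (rec X. d.(b.b.X)\{a,d} + d.d.(X\{a,d} + (X + 0 + 0)))\{a,d} + ((rec X. d.(b.b.X)\{a,d} + d.d.(X\{a,d} + (X + 0 + 0))) + 0 + 0) :: —d→ q1, —d→ q2
  q5 = (rec X. d.(b.b.X)\{a,d} + d.d.(X\{a,d} + (X + 0 + 0)))\{a,d} :: (no moves)
Partition-refinement fixed point:
  B0 = {p0, p4, q0, q4}
  B1 = {p1, q1}
  B2 = {p3, q3}
  B3 = {p5, q5}
  B4 = {p2, q2}
p0 ∈ B0, q0 ∈ B0 → same block

P ~ Q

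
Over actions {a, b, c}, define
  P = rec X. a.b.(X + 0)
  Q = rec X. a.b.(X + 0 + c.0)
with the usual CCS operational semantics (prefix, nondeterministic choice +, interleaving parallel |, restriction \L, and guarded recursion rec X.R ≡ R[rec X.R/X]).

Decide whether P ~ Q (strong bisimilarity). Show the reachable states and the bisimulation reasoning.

P's transition system — 3 states:
  p0 = rec X. a.b.(X + 0) ⊢ =a=> p1
  p1 = b.((rec X. a.b.(X + 0)) + 0) ⊢ =b=> p2
  p2 = (rec X. a.b.(X + 0)) + 0 ⊢ =a=> p1
Q's transition system — 4 states:
  q0 = rec X. a.b.(X + 0 + c.0) ⊢ =a=> q1
  q1 = b.((rec X. a.b.(X + 0 + c.0)) + 0 + c.0) ⊢ =b=> q2
  q2 = (rec X. a.b.(X + 0 + c.0)) + 0 + c.0 ⊢ =a=> q1, =c=> q3
  q3 = 0 ⊢ ∅
Bisimilarity quotient blocks:
  B0 = {p0, p2}
  B1 = {p1}
  B2 = {q0}
  B3 = {q1}
  B4 = {q2}
  B5 = {q3}
p0 ∈ B0, q0 ∈ B2 → different blocks

NO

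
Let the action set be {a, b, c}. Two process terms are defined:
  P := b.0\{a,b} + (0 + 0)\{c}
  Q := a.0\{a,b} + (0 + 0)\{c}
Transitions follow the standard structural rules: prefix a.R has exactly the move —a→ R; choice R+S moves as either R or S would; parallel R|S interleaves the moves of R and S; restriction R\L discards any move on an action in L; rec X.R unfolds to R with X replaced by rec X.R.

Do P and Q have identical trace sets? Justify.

LTS(P): 2 reachable states
  s0 = b.0\{a,b} + (0 + 0)\{c} has moves =b=> s1
  s1 = 0\{a,b} has moves deadlocked
LTS(Q): 2 reachable states
  t0 = a.0\{a,b} + (0 + 0)\{c} has moves =a=> t1
  t1 = 0\{a,b} has moves deadlocked
Trace ⟨b⟩ through P, begin at {s0}:
  [1] b ⇒ {s1}
  P completes σ.
Trace ⟨b⟩ through Q, begin at {t0}:
  [1] b ⇒ no successor for Q

traces(P) ≠ traces(Q) — witness ⟨b⟩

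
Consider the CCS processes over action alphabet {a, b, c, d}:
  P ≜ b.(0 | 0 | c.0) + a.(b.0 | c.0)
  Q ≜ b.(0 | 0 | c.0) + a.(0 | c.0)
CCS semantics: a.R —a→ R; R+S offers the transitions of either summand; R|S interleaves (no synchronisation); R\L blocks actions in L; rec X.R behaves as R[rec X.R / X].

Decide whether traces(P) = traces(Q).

trace-distinct — witness ⟨ab⟩

LTS(P): 7 reachable states
  p0 = b.(0 | 0 | c.0) + a.(b.0 | c.0) → --a--▸ p1, --b--▸ p2
  p1 = b.0 | c.0 → --b--▸ p3, --c--▸ p4
  p2 = 0 | 0 | c.0 → --c--▸ p5
  p3 = 0 | c.0 → --c--▸ p6
  p4 = b.0 | 0 → --b--▸ p6
  p5 = 0 | 0 | 0 → ·
  p6 = 0 | 0 → ·
LTS(Q): 5 reachable states
  q0 = b.(0 | 0 | c.0) + a.(0 | c.0) → --a--▸ q1, --b--▸ q2
  q1 = 0 | c.0 → --c--▸ q3
  q2 = 0 | 0 | c.0 → --c--▸ q4
  q3 = 0 | 0 → ·
  q4 = 0 | 0 | 0 → ·
Run σ = ⟨ab⟩ on P: start {p0}
  step 1 (a): {p1}
  step 2 (b): {p3}
  — P admits the full trace.
Run σ = ⟨ab⟩ on Q: start {q0}
  step 1 (a): {q1}
  step 2 (b): ∅  — Q cannot continue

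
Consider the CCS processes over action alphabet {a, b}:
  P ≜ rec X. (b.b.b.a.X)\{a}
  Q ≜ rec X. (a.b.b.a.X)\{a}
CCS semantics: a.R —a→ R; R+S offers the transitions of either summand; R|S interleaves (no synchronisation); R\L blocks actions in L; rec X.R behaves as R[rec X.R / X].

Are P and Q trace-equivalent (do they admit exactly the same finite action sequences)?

NO — witness ⟨b⟩

P's transition system — 4 states:
  p0 = rec X. (b.b.b.a.X)\{a} | —b→ p1
  p1 = (b.b.a.(rec X. (b.b.b.a.X)\{a}))\{a} | —b→ p2
  p2 = (b.a.(rec X. (b.b.b.a.X)\{a}))\{a} | —b→ p3
  p3 = (a.(rec X. (b.b.b.a.X)\{a}))\{a} | stopped
Q's transition system — 1 states:
  q0 = rec X. (a.b.b.a.X)\{a} | stopped
Run σ = ⟨b⟩ on P: start {p0}
  step 1 (b): {p1}
  — P admits the full trace.
Run σ = ⟨b⟩ on Q: start {q0}
  step 1 (b): no successor for Q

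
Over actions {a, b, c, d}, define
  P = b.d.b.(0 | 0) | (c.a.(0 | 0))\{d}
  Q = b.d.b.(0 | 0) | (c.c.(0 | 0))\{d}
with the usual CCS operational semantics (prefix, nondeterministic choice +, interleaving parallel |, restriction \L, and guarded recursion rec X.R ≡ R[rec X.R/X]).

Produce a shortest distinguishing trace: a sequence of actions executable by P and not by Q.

LTS(P): 12 reachable states
  p0 = b.d.b.(0 | 0) | (c.a.(0 | 0))\{d} | --b--▸ p1, --c--▸ p2
  p1 = d.b.(0 | 0) | (c.a.(0 | 0))\{d} | --c--▸ p3, --d--▸ p4
  p2 = b.d.b.(0 | 0) | (a.(0 | 0))\{d} | --a--▸ p5, --b--▸ p3
  p3 = d.b.(0 | 0) | (a.(0 | 0))\{d} | --a--▸ p6, --d--▸ p7
  p4 = b.(0 | 0) | (c.a.(0 | 0))\{d} | --b--▸ p8, --c--▸ p7
  p5 = b.d.b.(0 | 0) | (0 | 0)\{d} | --b--▸ p6
  p6 = d.b.(0 | 0) | (0 | 0)\{d} | --d--▸ p9
  p7 = b.(0 | 0) | (a.(0 | 0))\{d} | --a--▸ p9, --b--▸ p10
  p8 = 0 | 0 | (c.a.(0 | 0))\{d} | --c--▸ p10
  p9 = b.(0 | 0) | (0 | 0)\{d} | --b--▸ p11
  p10 = 0 | 0 | (a.(0 | 0))\{d} | --a--▸ p11
  p11 = 0 | 0 | (0 | 0)\{d} | stopped
LTS(Q): 12 reachable states
  q0 = b.d.b.(0 | 0) | (c.c.(0 | 0))\{d} | --b--▸ q1, --c--▸ q2
  q1 = d.b.(0 | 0) | (c.c.(0 | 0))\{d} | --c--▸ q3, --d--▸ q4
  q2 = b.d.b.(0 | 0) | (c.(0 | 0))\{d} | --b--▸ q3, --c--▸ q5
  q3 = d.b.(0 | 0) | (c.(0 | 0))\{d} | --c--▸ q6, --d--▸ q7
  q4 = b.(0 | 0) | (c.c.(0 | 0))\{d} | --b--▸ q8, --c--▸ q7
  q5 = b.d.b.(0 | 0) | (0 | 0)\{d} | --b--▸ q6
  q6 = d.b.(0 | 0) | (0 | 0)\{d} | --d--▸ q9
  q7 = b.(0 | 0) | (c.(0 | 0))\{d} | --b--▸ q10, --c--▸ q9
  q8 = 0 | 0 | (c.c.(0 | 0))\{d} | --c--▸ q10
  q9 = b.(0 | 0) | (0 | 0)\{d} | --b--▸ q11
  q10 = 0 | 0 | (c.(0 | 0))\{d} | --c--▸ q11
  q11 = 0 | 0 | (0 | 0)\{d} | stopped
Executing ca from P (initial set {p0}):
  [1] c ⇒ {p2}
  [2] a ⇒ {p5}
  P completes σ.
Executing ca from Q (initial set {q0}):
  [1] c ⇒ {q2}
  [2] a ⇒ ∅  — Q cannot continue

ca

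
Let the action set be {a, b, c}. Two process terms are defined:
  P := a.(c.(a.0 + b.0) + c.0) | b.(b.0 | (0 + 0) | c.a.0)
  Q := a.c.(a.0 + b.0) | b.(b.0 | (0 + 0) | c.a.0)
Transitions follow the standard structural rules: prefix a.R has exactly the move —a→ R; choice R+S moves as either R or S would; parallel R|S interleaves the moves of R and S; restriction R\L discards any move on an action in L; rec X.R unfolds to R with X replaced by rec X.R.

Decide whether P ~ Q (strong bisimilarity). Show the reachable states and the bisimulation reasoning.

Reachable graph of P (28 states):
  u0 = a.(c.(a.0 + b.0) + c.0) | b.(b.0 | (0 + 0) | c.a.0) ⊢ --a--▸ u1, --b--▸ u2
  u1 = (c.(a.0 + b.0) + c.0) | b.(b.0 | (0 + 0) | c.a.0) ⊢ --b--▸ u3, --c--▸ u4, --c--▸ u5
  u2 = a.(c.(a.0 + b.0) + c.0) | (b.0 | (0 + 0) | c.a.0) ⊢ --a--▸ u3, --b--▸ u6, --c--▸ u7
  u3 = (c.(a.0 + b.0) + c.0) | (b.0 | (0 + 0) | c.a.0) ⊢ --b--▸ u8, --c--▸ u10, --c--▸ u11, --c--▸ u9
  u4 = (a.0 + b.0) | b.(b.0 | (0 + 0) | c.a.0) ⊢ --a--▸ u5, --b--▸ u5, --b--▸ u9
  u5 = 0 | b.(b.0 | (0 + 0) | c.a.0) ⊢ --b--▸ u11
  u6 = a.(c.(a.0 + b.0) + c.0) | (0 | (0 + 0) | c.a.0) ⊢ --a--▸ u8, --c--▸ u12
  u7 = a.(c.(a.0 + b.0) + c.0) | (b.0 | (0 + 0) | a.0) ⊢ --a--▸ u10, --a--▸ u13, --b--▸ u12
  u8 = (c.(a.0 + b.0) + c.0) | (0 | (0 + 0) | c.a.0) ⊢ --c--▸ u14, --c--▸ u15, --c--▸ u16
  u9 = (a.0 + b.0) | (b.0 | (0 + 0) | c.a.0) ⊢ --a--▸ u11, --b--▸ u11, --b--▸ u14, --c--▸ u17
  u10 = (c.(a.0 + b.0) + c.0) | (b.0 | (0 + 0) | a.0) ⊢ --a--▸ u18, --b--▸ u15, --c--▸ u17, --c--▸ u19
  u11 = 0 | (b.0 | (0 + 0) | c.a.0) ⊢ --b--▸ u16, --c--▸ u19
  u12 = a.(c.(a.0 + b.0) + c.0) | (0 | (0 + 0) | a.0) ⊢ --a--▸ u15, --a--▸ u20
  u13 = a.(c.(a.0 + b.0) + c.0) | (b.0 | (0 + 0) | 0) ⊢ --a--▸ u18, --b--▸ u20
  u14 = (a.0 + b.0) | (0 | (0 + 0) | c.a.0) ⊢ --a--▸ u16, --b--▸ u16, --c--▸ u21
  u15 = (c.(a.0 + b.0) + c.0) | (0 | (0 + 0) | a.0) ⊢ --a--▸ u22, --c--▸ u21, --c--▸ u23
  u16 = 0 | (0 | (0 + 0) | c.a.0) ⊢ --c--▸ u23
  u17 = (a.0 + b.0) | (b.0 | (0 + 0) | a.0) ⊢ --a--▸ u19, --a--▸ u24, --b--▸ u19, --b--▸ u21
  u18 = (c.(a.0 + b.0) + c.0) | (b.0 | (0 + 0) | 0) ⊢ --b--▸ u22, --c--▸ u24, --c--▸ u25
  u19 = 0 | (b.0 | (0 + 0) | a.0) ⊢ --a--▸ u25, --b--▸ u23
  u20 = a.(c.(a.0 + b.0) + c.0) | (0 | (0 + 0) | 0) ⊢ --a--▸ u22
  u21 = (a.0 + b.0) | (0 | (0 + 0) | a.0) ⊢ --a--▸ u23, --a--▸ u26, --b--▸ u23
  u22 = (c.(a.0 + b.0) + c.0) | (0 | (0 + 0) | 0) ⊢ --c--▸ u26, --c--▸ u27
  u23 = 0 | (0 | (0 + 0) | a.0) ⊢ --a--▸ u27
  u24 = (a.0 + b.0) | (b.0 | (0 + 0) | 0) ⊢ --a--▸ u25, --b--▸ u25, --b--▸ u26
  u25 = 0 | (b.0 | (0 + 0) | 0) ⊢ --b--▸ u27
  u26 = (a.0 + b.0) | (0 | (0 + 0) | 0) ⊢ --a--▸ u27, --b--▸ u27
  u27 = 0 | (0 | (0 + 0) | 0) ⊢ ∅
Reachable graph of Q (28 states):
  v0 = a.c.(a.0 + b.0) | b.(b.0 | (0 + 0) | c.a.0) ⊢ --a--▸ v1, --b--▸ v2
  v1 = c.(a.0 + b.0) | b.(b.0 | (0 + 0) | c.a.0) ⊢ --b--▸ v3, --c--▸ v4
  v2 = a.c.(a.0 + b.0) | (b.0 | (0 + 0) | c.a.0) ⊢ --a--▸ v3, --b--▸ v5, --c--▸ v6
  v3 = c.(a.0 + b.0) | (b.0 | (0 + 0) | c.a.0) ⊢ --b--▸ v7, --c--▸ v8, --c--▸ v9
  v4 = (a.0 + b.0) | b.(b.0 | (0 + 0) | c.a.0) ⊢ --a--▸ v10, --b--▸ v10, --b--▸ v8
  v5 = a.c.(a.0 + b.0) | (0 | (0 + 0) | c.a.0) ⊢ --a--▸ v7, --c--▸ v11
  v6 = a.c.(a.0 + b.0) | (b.0 | (0 + 0) | a.0) ⊢ --a--▸ v12, --a--▸ v9, --b--▸ v11
  v7 = c.(a.0 + b.0) | (0 | (0 + 0) | c.a.0) ⊢ --c--▸ v13, --c--▸ v14
  v8 = (a.0 + b.0) | (b.0 | (0 + 0) | c.a.0) ⊢ --a--▸ v15, --b--▸ v13, --b--▸ v15, --c--▸ v16
  v9 = c.(a.0 + b.0) | (b.0 | (0 + 0) | a.0) ⊢ --a--▸ v17, --b--▸ v14, --c--▸ v16
  v10 = 0 | b.(b.0 | (0 + 0) | c.a.0) ⊢ --b--▸ v15
  v11 = a.c.(a.0 + b.0) | (0 | (0 + 0) | a.0) ⊢ --a--▸ v14, --a--▸ v18
  v12 = a.c.(a.0 + b.0) | (b.0 | (0 + 0) | 0) ⊢ --a--▸ v17, --b--▸ v18
  v13 = (a.0 + b.0) | (0 | (0 + 0) | c.a.0) ⊢ --a--▸ v19, --b--▸ v19, --c--▸ v20
  v14 = c.(a.0 + b.0) | (0 | (0 + 0) | a.0) ⊢ --a--▸ v21, --c--▸ v20
  v15 = 0 | (b.0 | (0 + 0) | c.a.0) ⊢ --b--▸ v19, --c--▸ v22
  v16 = (a.0 + b.0) | (b.0 | (0 + 0) | a.0) ⊢ --a--▸ v22, --a--▸ v23, --b--▸ v20, --b--▸ v22
  v17 = c.(a.0 + b.0) | (b.0 | (0 + 0) | 0) ⊢ --b--▸ v21, --c--▸ v23
  v18 = a.c.(a.0 + b.0) | (0 | (0 + 0) | 0) ⊢ --a--▸ v21
  v19 = 0 | (0 | (0 + 0) | c.a.0) ⊢ --c--▸ v24
  v20 = (a.0 + b.0) | (0 | (0 + 0) | a.0) ⊢ --a--▸ v24, --a--▸ v25, --b--▸ v24
  v21 = c.(a.0 + b.0) | (0 | (0 + 0) | 0) ⊢ --c--▸ v25
  v22 = 0 | (b.0 | (0 + 0) | a.0) ⊢ --a--▸ v26, --b--▸ v24
  v23 = (a.0 + b.0) | (b.0 | (0 + 0) | 0) ⊢ --a--▸ v26, --b--▸ v25, --b--▸ v26
  v24 = 0 | (0 | (0 + 0) | a.0) ⊢ --a--▸ v27
  v25 = (a.0 + b.0) | (0 | (0 + 0) | 0) ⊢ --a--▸ v27, --b--▸ v27
  v26 = 0 | (b.0 | (0 + 0) | 0) ⊢ --b--▸ v27
  v27 = 0 | (0 | (0 + 0) | 0) ⊢ ∅
Partition-refinement fixed point:
  B0 = {u0}
  B1 = {u2}
  B2 = {u3}
  B3 = {u8}
  B4 = {u15}
  B5 = {u23, v24}
  B6 = {u27, v27}
  B7 = {u21, v20}
  B8 = {u26, v25}
  B9 = {u22}
  B10 = {u14, v13}
  B11 = {u16, v19}
  B12 = {u11, v15}
  B13 = {u19, v22}
  B14 = {u25, v26}
  B15 = {u9, v8}
  B16 = {u17, v16}
  B17 = {u24, v23}
  B18 = {u10}
  B19 = {u18}
  B20 = {u7}
  B21 = {u12}
  B22 = {u20}
  B23 = {u13}
  B24 = {u6}
  B25 = {u1}
  B26 = {u4, v4}
  B27 = {u5, v10}
  B28 = {v0}
  B29 = {v2}
  B30 = {v5}
  B31 = {v11}
  B32 = {v14}
  B33 = {v21}
  B34 = {v18}
  B35 = {v7}
  B36 = {v3}
  B37 = {v9}
  B38 = {v17}
  B39 = {v6}
  B40 = {v12}
  B41 = {v1}
u0 ∈ B0, v0 ∈ B28 → different blocks

not bisimilar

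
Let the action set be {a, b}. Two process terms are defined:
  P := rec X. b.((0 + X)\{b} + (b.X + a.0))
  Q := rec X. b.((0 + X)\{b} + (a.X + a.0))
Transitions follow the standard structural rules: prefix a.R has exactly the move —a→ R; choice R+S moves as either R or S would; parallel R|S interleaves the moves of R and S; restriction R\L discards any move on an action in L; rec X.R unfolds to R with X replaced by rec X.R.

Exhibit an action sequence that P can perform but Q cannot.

P's transition system — 3 states:
  u0 = rec X. b.((0 + X)\{b} + (b.X + a.0)) ⊢ --b--▸ u1
  u1 = (0 + (rec X. b.((0 + X)\{b} + (b.X + a.0))))\{b} + (b.(rec X. b.((0 + X)\{b} + (b.X + a.0))) + a.0) ⊢ --a--▸ u2, --b--▸ u0
  u2 = 0 ⊢ (no moves)
Q's transition system — 3 states:
  v0 = rec X. b.((0 + X)\{b} + (a.X + a.0)) ⊢ --b--▸ v1
  v1 = (0 + (rec X. b.((0 + X)\{b} + (a.X + a.0))))\{b} + (a.(rec X. b.((0 + X)\{b} + (a.X + a.0))) + a.0) ⊢ --a--▸ v0, --a--▸ v2
  v2 = 0 ⊢ (no moves)
Trace ⟨bb⟩ through P, begin at {u0}:
  after b @ step 1: {u1}
  after b @ step 2: {u0}
  ✓ P
Trace ⟨bb⟩ through Q, begin at {v0}:
  after b @ step 1: {v1}
  after b @ step 2: ∅ (Q stuck)

bb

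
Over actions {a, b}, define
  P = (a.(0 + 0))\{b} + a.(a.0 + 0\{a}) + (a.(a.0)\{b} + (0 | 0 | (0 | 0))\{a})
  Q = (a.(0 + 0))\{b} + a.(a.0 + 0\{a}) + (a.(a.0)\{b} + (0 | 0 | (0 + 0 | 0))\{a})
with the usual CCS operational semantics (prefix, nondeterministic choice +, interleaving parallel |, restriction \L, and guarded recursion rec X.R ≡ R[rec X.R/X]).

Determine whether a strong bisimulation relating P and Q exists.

P's transition system — 6 states:
  u0 = (a.(0 + 0))\{b} + a.(a.0 + 0\{a}) + (a.(a.0)\{b} + (0 | 0 | (0 | 0))\{a}) | =a=> u1, =a=> u2, =a=> u3
  u1 = (0 + 0)\{b} | ·
  u2 = (a.0)\{b} | =a=> u4
  u3 = a.0 + 0\{a} | =a=> u5
  u4 = 0\{b} | ·
  u5 = 0 | ·
Q's transition system — 6 states:
  v0 = (a.(0 + 0))\{b} + a.(a.0 + 0\{a}) + (a.(a.0)\{b} + (0 | 0 | (0 + 0 | 0))\{a}) | =a=> v1, =a=> v2, =a=> v3
  v1 = (0 + 0)\{b} | ·
  v2 = (a.0)\{b} | =a=> v4
  v3 = a.0 + 0\{a} | =a=> v5
  v4 = 0\{b} | ·
  v5 = 0 | ·
Partition-refinement fixed point:
  B0 = {u0, v0}
  B1 = {u2, u3, v2, v3}
  B2 = {u1, u4, u5, v1, v4, v5}
u0 ∈ B0, v0 ∈ B0 → same block

P ~ Q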